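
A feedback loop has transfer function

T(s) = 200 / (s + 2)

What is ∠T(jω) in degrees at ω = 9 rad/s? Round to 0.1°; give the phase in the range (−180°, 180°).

At s = jω = j9:
pole (s+2): 2 + j9 → |·| = √(2²+9²) = √85 ≈ 9.2195, ∠ = arctan(9/2) ≈ 77.47°
∠T = 0.00° − 77.47° = -77.47°

-77.5°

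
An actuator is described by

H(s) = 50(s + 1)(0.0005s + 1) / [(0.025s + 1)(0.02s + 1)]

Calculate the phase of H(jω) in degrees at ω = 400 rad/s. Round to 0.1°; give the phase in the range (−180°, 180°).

At ω = 400 rad/s:
zero (1 + j400·1) = 1 + j400 → |·| ≈ 400, ∠ ≈ 89.86°
zero (1 + j400·0.0005) = 1 + j0.2 → |·| ≈ 1.0198, ∠ ≈ 11.31°
pole (1 + j400·0.025) = 1 + j10 → |·| ≈ 10.05, ∠ ≈ 84.29°
pole (1 + j400·0.02) = 1 + j8 → |·| ≈ 8.0623, ∠ ≈ 82.87°
∠H = (89.86° + 11.31°) − (84.29° + 82.87°) = -65.99°

-66.0°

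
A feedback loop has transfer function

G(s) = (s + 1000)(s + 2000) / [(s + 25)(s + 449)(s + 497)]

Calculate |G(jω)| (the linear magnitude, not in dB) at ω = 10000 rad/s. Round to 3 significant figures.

0.000102

At s = jω = j10000:
zero (s+1000): 1000 + j10000 → |·| = √(1000²+10000²) = √101000000 ≈ 10050, ∠ = arctan(10000/1000) ≈ 84.29°
zero (s+2000): 2000 + j10000 → |·| = √(2000²+10000²) = √104000000 ≈ 10198, ∠ = arctan(10000/2000) ≈ 78.69°
pole (s+25): 25 + j10000 → |·| = √(25²+10000²) = √100000625 ≈ 10000, ∠ = arctan(10000/25) ≈ 89.86°
pole (s+449): 449 + j10000 → |·| = √(449²+10000²) = √100201601 ≈ 10010, ∠ = arctan(10000/449) ≈ 87.43°
pole (s+497): 497 + j10000 → |·| = √(497²+10000²) = √100247009 ≈ 10012, ∠ = arctan(10000/497) ≈ 87.15°
|G| = 1 · 1.0249e+08 / 1.0022e+12 ≈ 0.00010227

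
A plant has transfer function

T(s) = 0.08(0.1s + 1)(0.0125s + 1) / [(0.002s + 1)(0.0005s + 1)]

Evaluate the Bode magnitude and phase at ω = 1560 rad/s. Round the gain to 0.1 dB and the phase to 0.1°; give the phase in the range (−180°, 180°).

At ω = 1560 rad/s:
zero (1 + j1560·0.1) = 1 + j156 → |·| ≈ 156, ∠ ≈ 89.63°
zero (1 + j1560·0.0125) = 1 + j19.5 → |·| ≈ 19.526, ∠ ≈ 87.06°
pole (1 + j1560·0.002) = 1 + j3.12 → |·| ≈ 3.2763, ∠ ≈ 72.23°
pole (1 + j1560·0.0005) = 1 + j0.78 → |·| ≈ 1.2682, ∠ ≈ 37.95°
|T| = 0.08 · 156 · 19.526 / (3.2763 · 1.2682) ≈ 58.648
Gain = 20 log₁₀(58.648) ≈ 35.37 dB
∠T = (89.63° + 87.06°) − (72.23° + 37.95°) = 66.51°

35.4 dB, 66.5°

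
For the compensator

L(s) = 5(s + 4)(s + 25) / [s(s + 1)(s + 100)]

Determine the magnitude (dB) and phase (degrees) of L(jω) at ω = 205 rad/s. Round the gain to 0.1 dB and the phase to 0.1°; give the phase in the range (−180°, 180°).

At s = jω = j205:
zero (s+4): 4 + j205 → |·| = √(4²+205²) = √42041 ≈ 205.04, ∠ = arctan(205/4) ≈ 88.88°
zero (s+25): 25 + j205 → |·| = √(25²+205²) = √42650 ≈ 206.52, ∠ = arctan(205/25) ≈ 83.05°
pole (s+1): 1 + j205 → |·| = √(1²+205²) = √42026 ≈ 205, ∠ = arctan(205/1) ≈ 89.72°
pole (s+100): 100 + j205 → |·| = √(100²+205²) = √52025 ≈ 228.09, ∠ = arctan(205/100) ≈ 64.00°
pole at origin: |s| = 205, ∠ = 90.00° (in denominator)
|L| = 5 · 42345 / 9.5855e+06 ≈ 0.022088
Gain = 20 log₁₀(0.022088) ≈ -33.12 dB
∠L = 171.93° − 243.72° = -71.79°

-33.1 dB, -71.8°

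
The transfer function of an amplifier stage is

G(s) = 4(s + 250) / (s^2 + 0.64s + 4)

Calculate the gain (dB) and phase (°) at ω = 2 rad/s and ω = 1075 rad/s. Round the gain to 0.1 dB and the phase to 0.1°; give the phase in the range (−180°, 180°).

At s = jω = j2:
zero (s+250): 250 + j2 → |·| = √(250²+2²) = √62504 ≈ 250.01, ∠ = arctan(2/250) ≈ 0.46°
quadratic: (j2)² + 0.64·j2 + 4 = 0 + j1.28 → |·| ≈ 1.28, ∠ ≈ 90.00°
|G| = 4 · 250.01 / 1.28 ≈ 781.28
Gain = 20 log₁₀(781.28) ≈ 57.86 dB
∠G = 0.46° − 90.00° = -89.54°

At s = jω = j1075:
zero (s+250): 250 + j1075 → |·| = √(250²+1075²) = √1218125 ≈ 1103.7, ∠ = arctan(1075/250) ≈ 76.91°
quadratic: (j1075)² + 0.64·j1075 + 4 = -1155621 + j688 → |·| ≈ 1.1556e+06, ∠ ≈ 179.97°
|G| = 4 · 1103.7 / 1.1556e+06 ≈ 0.0038204
Gain = 20 log₁₀(0.0038204) ≈ -48.36 dB
∠G = 76.91° − 179.97° = -103.06°

ω = 2: 57.9 dB, -89.5°; ω = 1075: -48.4 dB, -103.1°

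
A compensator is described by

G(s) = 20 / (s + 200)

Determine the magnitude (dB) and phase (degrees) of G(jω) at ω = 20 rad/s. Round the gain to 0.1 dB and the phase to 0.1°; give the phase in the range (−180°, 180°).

Substitute s = j20:
Numerator: 20 = 20 + j0
Denominator: (j20) + 200 = 200 + j20
|N| = √(20² + 0²) ≈ 20, ∠N ≈ 0.00°
|D| = √(200² + 20²) ≈ 201, ∠D ≈ 5.71°
|G| = 20 / 201 ≈ 0.099502
Gain = 20 log₁₀(0.099502) ≈ -20.04 dB
∠G = 0.00° − 5.71° = -5.71°

-20.0 dB, -5.7°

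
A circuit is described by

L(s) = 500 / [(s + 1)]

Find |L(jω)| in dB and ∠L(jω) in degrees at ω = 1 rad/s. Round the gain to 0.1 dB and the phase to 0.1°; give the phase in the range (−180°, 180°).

51.0 dB, -45.0°

At ω = 1 rad/s:
pole (1 + j1·1) = 1 + j1 → |·| ≈ 1.4142, ∠ ≈ 45.00°
|L| = 500 · 1 / (1.4142) ≈ 353.56
Gain = 20 log₁₀(353.56) ≈ 50.97 dB
∠L = (0°) − (45.00°) = -45.00°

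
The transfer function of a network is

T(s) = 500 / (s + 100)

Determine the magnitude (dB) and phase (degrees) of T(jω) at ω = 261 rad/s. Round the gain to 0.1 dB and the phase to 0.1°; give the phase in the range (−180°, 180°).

At s = jω = j261:
pole (s+100): 100 + j261 → |·| = √(100²+261²) = √78121 ≈ 279.5, ∠ = arctan(261/100) ≈ 69.04°
|T| = 500 / 279.5 ≈ 1.7889
Gain = 20 log₁₀(1.7889) ≈ 5.05 dB
∠T = 0.00° − 69.04° = -69.04°

5.1 dB, -69.0°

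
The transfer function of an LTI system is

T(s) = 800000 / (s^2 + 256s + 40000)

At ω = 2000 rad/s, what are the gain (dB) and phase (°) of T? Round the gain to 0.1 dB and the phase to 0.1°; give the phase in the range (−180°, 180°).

-14.0 dB, -172.6°

At s = jω = j2000:
quadratic: (j2000)² + 256·j2000 + 40000 = -3960000 + j512000 → |·| ≈ 3.993e+06, ∠ ≈ 172.63°
|T| = 800000 / 3.993e+06 ≈ 0.20035
Gain = 20 log₁₀(0.20035) ≈ -13.96 dB
∠T = 0.00° − 172.63° = -172.63°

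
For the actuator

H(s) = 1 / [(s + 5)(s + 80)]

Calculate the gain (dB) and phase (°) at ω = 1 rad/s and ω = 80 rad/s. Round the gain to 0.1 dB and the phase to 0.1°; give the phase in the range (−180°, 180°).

ω = 1: -52.2 dB, -12.0°; ω = 80: -79.2 dB, -131.4°

At s = jω = j1:
pole (s+5): 5 + j1 → |·| = √(5²+1²) = √26 ≈ 5.099, ∠ = arctan(1/5) ≈ 11.31°
pole (s+80): 80 + j1 → |·| = √(80²+1²) = √6401 ≈ 80.006, ∠ = arctan(1/80) ≈ 0.72°
|H| = 1 / 407.95 ≈ 0.0024513
Gain = 20 log₁₀(0.0024513) ≈ -52.21 dB
∠H = 0.00° − 12.03° = -12.03°

At s = jω = j80:
pole (s+5): 5 + j80 → |·| = √(5²+80²) = √6425 ≈ 80.156, ∠ = arctan(80/5) ≈ 86.42°
pole (s+80): 80 + j80 → |·| = √(80²+80²) = √12800 ≈ 113.14, ∠ = arctan(80/80) ≈ 45.00°
|H| = 1 / 9068.8 ≈ 0.00011027
Gain = 20 log₁₀(0.00011027) ≈ -79.15 dB
∠H = 0.00° − 131.42° = -131.42°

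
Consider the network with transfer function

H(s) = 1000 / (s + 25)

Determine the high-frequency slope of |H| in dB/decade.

-20 dB/decade

Each pole contributes −20 dB/decade at high frequency; each zero contributes +20 dB/decade.
Net: 0 zero(s) − 1 pole(s) → -20 dB/decade.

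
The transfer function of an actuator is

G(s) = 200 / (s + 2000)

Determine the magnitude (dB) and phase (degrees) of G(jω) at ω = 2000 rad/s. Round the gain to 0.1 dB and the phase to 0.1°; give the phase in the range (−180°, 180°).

-23.0 dB, -45.0°

Substitute s = j2000:
Numerator: 200 = 200 + j0
Denominator: (j2000) + 2000 = 2000 + j2000
|N| = √(200² + 0²) ≈ 200, ∠N ≈ 0.00°
|D| = √(2000² + 2000²) ≈ 2828.4, ∠D ≈ 45.00°
|G| = 200 / 2828.4 ≈ 0.070711
Gain = 20 log₁₀(0.070711) ≈ -23.01 dB
∠G = 0.00° − 45.00° = -45.00°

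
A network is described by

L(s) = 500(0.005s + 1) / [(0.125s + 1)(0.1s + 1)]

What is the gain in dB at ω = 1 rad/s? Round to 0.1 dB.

53.9 dB

At ω = 1 rad/s:
zero (1 + j1·0.005) = 1 + j0.005 → |·| ≈ 1, ∠ ≈ 0.29°
pole (1 + j1·0.125) = 1 + j0.125 → |·| ≈ 1.0078, ∠ ≈ 7.13°
pole (1 + j1·0.1) = 1 + j0.1 → |·| ≈ 1.005, ∠ ≈ 5.71°
|L| = 500 · 1 / (1.0078 · 1.005) ≈ 493.66
Gain = 20 log₁₀(493.66) ≈ 53.87 dB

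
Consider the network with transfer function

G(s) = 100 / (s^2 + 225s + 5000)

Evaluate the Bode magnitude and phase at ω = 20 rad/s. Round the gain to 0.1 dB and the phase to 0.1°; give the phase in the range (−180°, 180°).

-36.2 dB, -44.4°

Substitute s = j20:
Numerator: 100 = 100 + j0
Denominator: (j20)^2 + 225(j20) + 5000 = 4600 + j4500
|N| = √(100² + 0²) ≈ 100, ∠N ≈ 0.00°
|D| = √(4600² + 4500²) ≈ 6435.1, ∠D ≈ 44.37°
|G| = 100 / 6435.1 ≈ 0.01554
Gain = 20 log₁₀(0.01554) ≈ -36.17 dB
∠G = 0.00° − 44.37° = -44.37°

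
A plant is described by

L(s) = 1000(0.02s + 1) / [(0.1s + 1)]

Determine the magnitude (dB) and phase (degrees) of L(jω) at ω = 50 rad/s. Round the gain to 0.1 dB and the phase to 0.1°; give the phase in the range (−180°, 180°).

48.9 dB, -33.7°

At ω = 50 rad/s:
zero (1 + j50·0.02) = 1 + j1 → |·| ≈ 1.4142, ∠ ≈ 45.00°
pole (1 + j50·0.1) = 1 + j5 → |·| ≈ 5.099, ∠ ≈ 78.69°
|L| = 1000 · 1.4142 / (5.099) ≈ 277.35
Gain = 20 log₁₀(277.35) ≈ 48.86 dB
∠L = (45.00°) − (78.69°) = -33.69°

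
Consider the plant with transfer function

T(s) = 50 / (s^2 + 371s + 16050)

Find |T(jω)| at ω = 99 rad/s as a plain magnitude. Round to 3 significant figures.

0.00134

Substitute s = j99:
Numerator: 50 = 50 + j0
Denominator: (j99)^2 + 371(j99) + 16050 = 6249 + j36729
|N| = √(50² + 0²) ≈ 50, ∠N ≈ 0.00°
|D| = √(6249² + 36729²) ≈ 37257, ∠D ≈ 80.34°
|T| = 50 / 37257 ≈ 0.001342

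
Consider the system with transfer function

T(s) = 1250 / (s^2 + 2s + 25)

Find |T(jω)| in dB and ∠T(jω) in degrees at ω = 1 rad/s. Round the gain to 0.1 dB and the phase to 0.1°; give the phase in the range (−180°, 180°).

34.3 dB, -4.8°

At s = jω = j1:
quadratic: (j1)² + 2·j1 + 25 = 24 + j2 → |·| ≈ 24.083, ∠ ≈ 4.76°
|T| = 1250 / 24.083 ≈ 51.904
Gain = 20 log₁₀(51.904) ≈ 34.30 dB
∠T = 0.00° − 4.76° = -4.76°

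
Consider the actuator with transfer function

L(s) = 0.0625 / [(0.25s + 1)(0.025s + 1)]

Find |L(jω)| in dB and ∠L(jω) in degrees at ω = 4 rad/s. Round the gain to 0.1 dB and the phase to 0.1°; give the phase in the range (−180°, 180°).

At ω = 4 rad/s:
pole (1 + j4·0.25) = 1 + j1 → |·| ≈ 1.4142, ∠ ≈ 45.00°
pole (1 + j4·0.025) = 1 + j0.1 → |·| ≈ 1.005, ∠ ≈ 5.71°
|L| = 0.0625 · 1 / (1.4142 · 1.005) ≈ 0.043975
Gain = 20 log₁₀(0.043975) ≈ -27.14 dB
∠L = (0°) − (45.00° + 5.71°) = -50.71°

-27.1 dB, -50.7°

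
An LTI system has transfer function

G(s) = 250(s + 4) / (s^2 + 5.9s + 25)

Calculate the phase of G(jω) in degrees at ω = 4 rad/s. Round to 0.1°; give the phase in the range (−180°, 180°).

-24.1°

At s = jω = j4:
zero (s+4): 4 + j4 → |·| = √(4²+4²) = √32 ≈ 5.6569, ∠ = arctan(4/4) ≈ 45.00°
quadratic: (j4)² + 5.9·j4 + 25 = 9 + j23.6 → |·| ≈ 25.258, ∠ ≈ 69.13°
∠G = 45.00° − 69.13° = -24.13°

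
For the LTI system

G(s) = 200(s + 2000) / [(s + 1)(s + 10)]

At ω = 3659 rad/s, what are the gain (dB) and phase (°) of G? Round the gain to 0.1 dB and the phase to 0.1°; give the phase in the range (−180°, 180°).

-24.1 dB, -118.5°

At s = jω = j3659:
zero (s+2000): 2000 + j3659 → |·| = √(2000²+3659²) = √17388281 ≈ 4169.9, ∠ = arctan(3659/2000) ≈ 61.34°
pole (s+1): 1 + j3659 → |·| = √(1²+3659²) = √13388282 ≈ 3659, ∠ = arctan(3659/1) ≈ 89.98°
pole (s+10): 10 + j3659 → |·| = √(10²+3659²) = √13388381 ≈ 3659, ∠ = arctan(3659/10) ≈ 89.84°
|G| = 200 · 4169.9 / 1.3388e+07 ≈ 0.062293
Gain = 20 log₁₀(0.062293) ≈ -24.11 dB
∠G = 61.34° − 179.82° = -118.48°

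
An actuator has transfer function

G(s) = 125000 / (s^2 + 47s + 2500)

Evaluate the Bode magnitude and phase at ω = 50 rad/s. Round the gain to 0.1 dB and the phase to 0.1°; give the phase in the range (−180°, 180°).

At s = jω = j50:
quadratic: (j50)² + 47·j50 + 2500 = 0 + j2350 → |·| ≈ 2350, ∠ ≈ 90.00°
|G| = 125000 / 2350 ≈ 53.191
Gain = 20 log₁₀(53.191) ≈ 34.52 dB
∠G = 0.00° − 90.00° = -90.00°

34.5 dB, -90.0°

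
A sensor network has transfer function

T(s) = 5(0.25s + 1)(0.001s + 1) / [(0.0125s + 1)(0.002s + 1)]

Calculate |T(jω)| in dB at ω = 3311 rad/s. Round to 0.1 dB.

At ω = 3311 rad/s:
zero (1 + j3311·0.25) = 1 + j827.75 → |·| ≈ 827.75, ∠ ≈ 89.93°
zero (1 + j3311·0.001) = 1 + j3.311 → |·| ≈ 3.4587, ∠ ≈ 73.19°
pole (1 + j3311·0.0125) = 1 + j41.3875 → |·| ≈ 41.4, ∠ ≈ 88.62°
pole (1 + j3311·0.002) = 1 + j6.622 → |·| ≈ 6.6971, ∠ ≈ 81.41°
|T| = 5 · 827.75 · 3.4587 / (41.4 · 6.6971) ≈ 51.629
Gain = 20 log₁₀(51.629) ≈ 34.26 dB

34.3 dB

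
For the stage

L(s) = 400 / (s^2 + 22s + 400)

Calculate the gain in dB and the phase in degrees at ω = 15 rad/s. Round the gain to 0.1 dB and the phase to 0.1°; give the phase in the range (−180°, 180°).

0.6 dB, -62.1°

At s = jω = j15:
quadratic: (j15)² + 22·j15 + 400 = 175 + j330 → |·| ≈ 373.53, ∠ ≈ 62.06°
|L| = 400 / 373.53 ≈ 1.0709
Gain = 20 log₁₀(1.0709) ≈ 0.59 dB
∠L = 0.00° − 62.06° = -62.06°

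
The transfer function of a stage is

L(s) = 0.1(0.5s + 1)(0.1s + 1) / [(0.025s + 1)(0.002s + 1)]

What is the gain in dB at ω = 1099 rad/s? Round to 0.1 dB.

39.2 dB

At ω = 1099 rad/s:
zero (1 + j1099·0.5) = 1 + j549.5 → |·| ≈ 549.5, ∠ ≈ 89.90°
zero (1 + j1099·0.1) = 1 + j109.9 → |·| ≈ 109.9, ∠ ≈ 89.48°
pole (1 + j1099·0.025) = 1 + j27.475 → |·| ≈ 27.493, ∠ ≈ 87.92°
pole (1 + j1099·0.002) = 1 + j2.198 → |·| ≈ 2.4148, ∠ ≈ 65.54°
|L| = 0.1 · 549.5 · 109.9 / (27.493 · 2.4148) ≈ 90.962
Gain = 20 log₁₀(90.962) ≈ 39.18 dB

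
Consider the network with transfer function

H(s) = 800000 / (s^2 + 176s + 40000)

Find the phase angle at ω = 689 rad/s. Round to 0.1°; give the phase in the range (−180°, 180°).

-164.4°

At s = jω = j689:
quadratic: (j689)² + 176·j689 + 40000 = -434721 + j121264 → |·| ≈ 4.5132e+05, ∠ ≈ 164.41°
∠H = 0.00° − 164.41° = -164.41°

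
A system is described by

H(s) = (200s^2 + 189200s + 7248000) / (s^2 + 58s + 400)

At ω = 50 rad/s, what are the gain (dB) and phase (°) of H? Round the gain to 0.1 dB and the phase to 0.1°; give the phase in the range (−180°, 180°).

Substitute s = j50:
Numerator: 200(j50)^2 + 189200(j50) + 7248000 = 6748000 + j9460000
Denominator: (j50)^2 + 58(j50) + 400 = -2100 + j2900
|N| = √(6748000² + 9460000²) ≈ 1.162e+07, ∠N ≈ 54.50°
|D| = √(2100² + 2900²) ≈ 3580.5, ∠D ≈ 125.91°
|H| = 1.162e+07 / 3580.5 ≈ 3245.4
Gain = 20 log₁₀(3245.4) ≈ 70.23 dB
∠H = 54.50° − 125.91° = -71.41°

70.2 dB, -71.4°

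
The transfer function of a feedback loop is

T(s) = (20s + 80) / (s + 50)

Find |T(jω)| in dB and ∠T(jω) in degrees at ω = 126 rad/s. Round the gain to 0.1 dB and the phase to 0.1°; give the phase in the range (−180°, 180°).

Substitute s = j126:
Numerator: 20(j126) + 80 = 80 + j2520
Denominator: (j126) + 50 = 50 + j126
|N| = √(80² + 2520²) ≈ 2521.3, ∠N ≈ 88.18°
|D| = √(50² + 126²) ≈ 135.56, ∠D ≈ 68.36°
|T| = 2521.3 / 135.56 ≈ 18.599
Gain = 20 log₁₀(18.599) ≈ 25.39 dB
∠T = 88.18° − 68.36° = 19.82°

25.4 dB, 19.8°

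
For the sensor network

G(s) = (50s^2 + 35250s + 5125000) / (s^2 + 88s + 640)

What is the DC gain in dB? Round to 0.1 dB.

G(0) = 5125000 / 640 ≈ 8007.8
20 log₁₀(8007.8) ≈ 78.07 dB

78.1 dB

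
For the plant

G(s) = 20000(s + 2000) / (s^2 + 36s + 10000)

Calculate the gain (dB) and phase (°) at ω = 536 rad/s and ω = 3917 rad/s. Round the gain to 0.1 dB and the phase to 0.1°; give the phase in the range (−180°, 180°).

ω = 536: 43.5 dB, -161.0°; ω = 3917: 15.2 dB, -116.5°

At s = jω = j536:
zero (s+2000): 2000 + j536 → |·| = √(2000²+536²) = √4287296 ≈ 2070.6, ∠ = arctan(536/2000) ≈ 15.00°
quadratic: (j536)² + 36·j536 + 10000 = -277296 + j19296 → |·| ≈ 2.7797e+05, ∠ ≈ 176.02°
|G| = 20000 · 2070.6 / 2.7797e+05 ≈ 148.98
Gain = 20 log₁₀(148.98) ≈ 43.46 dB
∠G = 15.00° − 176.02° = -161.02°

At s = jω = j3917:
zero (s+2000): 2000 + j3917 → |·| = √(2000²+3917²) = √19342889 ≈ 4398.1, ∠ = arctan(3917/2000) ≈ 62.95°
quadratic: (j3917)² + 36·j3917 + 10000 = -15332889 + j141012 → |·| ≈ 1.5334e+07, ∠ ≈ 179.47°
|G| = 20000 · 4398.1 / 1.5334e+07 ≈ 5.7364
Gain = 20 log₁₀(5.7364) ≈ 15.17 dB
∠G = 62.95° − 179.47° = -116.52°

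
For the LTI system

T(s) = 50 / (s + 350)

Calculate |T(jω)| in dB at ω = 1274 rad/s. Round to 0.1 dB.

At s = jω = j1274:
pole (s+350): 350 + j1274 → |·| = √(350²+1274²) = √1745576 ≈ 1321.2, ∠ = arctan(1274/350) ≈ 74.64°
|T| = 50 / 1321.2 ≈ 0.037844
Gain = 20 log₁₀(0.037844) ≈ -28.44 dB

-28.4 dB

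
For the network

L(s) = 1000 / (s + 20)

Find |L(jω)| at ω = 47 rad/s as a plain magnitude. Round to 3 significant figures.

19.6

Substitute s = j47:
Numerator: 1000 = 1000 + j0
Denominator: (j47) + 20 = 20 + j47
|N| = √(1000² + 0²) ≈ 1000, ∠N ≈ 0.00°
|D| = √(20² + 47²) ≈ 51.078, ∠D ≈ 66.95°
|L| = 1000 / 51.078 ≈ 19.578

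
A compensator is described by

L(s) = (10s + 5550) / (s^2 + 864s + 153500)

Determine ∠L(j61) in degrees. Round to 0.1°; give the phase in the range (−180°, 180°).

-13.1°

Substitute s = j61:
Numerator: 10(j61) + 5550 = 5550 + j610
Denominator: (j61)^2 + 864(j61) + 153500 = 149779 + j52704
|N| = √(5550² + 610²) ≈ 5583.4, ∠N ≈ 6.27°
|D| = √(149779² + 52704²) ≈ 1.5878e+05, ∠D ≈ 19.39°
∠L = 6.27° − 19.39° = -13.12°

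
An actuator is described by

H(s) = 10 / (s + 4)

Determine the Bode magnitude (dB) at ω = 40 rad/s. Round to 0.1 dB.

-12.1 dB

At s = jω = j40:
pole (s+4): 4 + j40 → |·| = √(4²+40²) = √1616 ≈ 40.2, ∠ = arctan(40/4) ≈ 84.29°
|H| = 10 / 40.2 ≈ 0.24876
Gain = 20 log₁₀(0.24876) ≈ -12.08 dB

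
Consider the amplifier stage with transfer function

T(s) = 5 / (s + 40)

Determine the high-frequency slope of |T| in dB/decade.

-20 dB/decade

Each pole contributes −20 dB/decade at high frequency; each zero contributes +20 dB/decade.
Net: 0 zero(s) − 1 pole(s) → -20 dB/decade.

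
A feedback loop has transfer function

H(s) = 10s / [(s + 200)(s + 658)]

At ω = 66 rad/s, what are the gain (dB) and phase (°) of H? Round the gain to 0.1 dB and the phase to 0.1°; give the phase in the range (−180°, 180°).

-46.5 dB, 66.0°

At s = jω = j66:
zero at origin: s = j66 → |·| = 66, ∠ = 90.00°
pole (s+200): 200 + j66 → |·| = √(200²+66²) = √44356 ≈ 210.61, ∠ = arctan(66/200) ≈ 18.26°
pole (s+658): 658 + j66 → |·| = √(658²+66²) = √437320 ≈ 661.3, ∠ = arctan(66/658) ≈ 5.73°
|H| = 10 · 66 / 1.3928e+05 ≈ 0.0047387
Gain = 20 log₁₀(0.0047387) ≈ -46.49 dB
∠H = 90.00° − 23.99° = 66.01°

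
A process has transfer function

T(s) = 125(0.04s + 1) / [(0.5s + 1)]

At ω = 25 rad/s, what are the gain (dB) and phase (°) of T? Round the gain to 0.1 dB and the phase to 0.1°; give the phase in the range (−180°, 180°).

At ω = 25 rad/s:
zero (1 + j25·0.04) = 1 + j1 → |·| ≈ 1.4142, ∠ ≈ 45.00°
pole (1 + j25·0.5) = 1 + j12.5 → |·| ≈ 12.54, ∠ ≈ 85.43°
|T| = 125 · 1.4142 / (12.54) ≈ 14.097
Gain = 20 log₁₀(14.097) ≈ 22.98 dB
∠T = (45.00°) − (85.43°) = -40.43°

23.0 dB, -40.4°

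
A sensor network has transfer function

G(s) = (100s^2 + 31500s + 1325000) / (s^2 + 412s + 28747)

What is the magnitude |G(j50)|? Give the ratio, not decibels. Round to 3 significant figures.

Substitute s = j50:
Numerator: 100(j50)^2 + 31500(j50) + 1325000 = 1075000 + j1575000
Denominator: (j50)^2 + 412(j50) + 28747 = 26247 + j20600
|N| = √(1075000² + 1575000²) ≈ 1.9069e+06, ∠N ≈ 55.68°
|D| = √(26247² + 20600²) ≈ 33366, ∠D ≈ 38.13°
|G| = 1.9069e+06 / 33366 ≈ 57.151

57.2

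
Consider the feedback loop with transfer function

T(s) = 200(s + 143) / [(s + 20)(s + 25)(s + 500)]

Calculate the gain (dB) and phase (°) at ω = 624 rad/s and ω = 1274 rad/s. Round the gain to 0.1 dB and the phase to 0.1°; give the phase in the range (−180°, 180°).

ω = 624: -67.7 dB, -150.1°; ω = 1274: -78.8 dB, -163.0°

At s = jω = j624:
zero (s+143): 143 + j624 → |·| = √(143²+624²) = √409825 ≈ 640.18, ∠ = arctan(624/143) ≈ 77.09°
pole (s+20): 20 + j624 → |·| = √(20²+624²) = √389776 ≈ 624.32, ∠ = arctan(624/20) ≈ 88.16°
pole (s+25): 25 + j624 → |·| = √(25²+624²) = √390001 ≈ 624.5, ∠ = arctan(624/25) ≈ 87.71°
pole (s+500): 500 + j624 → |·| = √(500²+624²) = √639376 ≈ 799.61, ∠ = arctan(624/500) ≈ 51.30°
|T| = 200 · 640.18 / 3.1176e+08 ≈ 0.00041069
Gain = 20 log₁₀(0.00041069) ≈ -67.73 dB
∠T = 77.09° − 227.17° = -150.08°

At s = jω = j1274:
zero (s+143): 143 + j1274 → |·| = √(143²+1274²) = √1643525 ≈ 1282, ∠ = arctan(1274/143) ≈ 83.60°
pole (s+20): 20 + j1274 → |·| = √(20²+1274²) = √1623476 ≈ 1274.2, ∠ = arctan(1274/20) ≈ 89.10°
pole (s+25): 25 + j1274 → |·| = √(25²+1274²) = √1623701 ≈ 1274.2, ∠ = arctan(1274/25) ≈ 88.88°
pole (s+500): 500 + j1274 → |·| = √(500²+1274²) = √1873076 ≈ 1368.6, ∠ = arctan(1274/500) ≈ 68.57°
|T| = 200 · 1282 / 2.222e+09 ≈ 0.00011539
Gain = 20 log₁₀(0.00011539) ≈ -78.76 dB
∠T = 83.60° − 246.55° = -162.95°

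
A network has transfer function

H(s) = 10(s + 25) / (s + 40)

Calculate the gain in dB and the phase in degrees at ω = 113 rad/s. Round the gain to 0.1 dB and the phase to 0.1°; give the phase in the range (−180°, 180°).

At s = jω = j113:
zero (s+25): 25 + j113 → |·| = √(25²+113²) = √13394 ≈ 115.73, ∠ = arctan(113/25) ≈ 77.52°
pole (s+40): 40 + j113 → |·| = √(40²+113²) = √14369 ≈ 119.87, ∠ = arctan(113/40) ≈ 70.51°
|H| = 10 · 115.73 / 119.87 ≈ 9.6546
Gain = 20 log₁₀(9.6546) ≈ 19.69 dB
∠H = 77.52° − 70.51° = 7.01°

19.7 dB, 7.0°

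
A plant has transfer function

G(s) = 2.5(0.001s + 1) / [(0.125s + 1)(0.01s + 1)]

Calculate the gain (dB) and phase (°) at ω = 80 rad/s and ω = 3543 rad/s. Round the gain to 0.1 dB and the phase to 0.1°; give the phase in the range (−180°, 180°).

ω = 80: -14.2 dB, -118.4°; ω = 3543: -64.6 dB, -104.0°

At ω = 80 rad/s:
zero (1 + j80·0.001) = 1 + j0.08 → |·| ≈ 1.0032, ∠ ≈ 4.57°
pole (1 + j80·0.125) = 1 + j10 → |·| ≈ 10.05, ∠ ≈ 84.29°
pole (1 + j80·0.01) = 1 + j0.8 → |·| ≈ 1.2806, ∠ ≈ 38.66°
|G| = 2.5 · 1.0032 / (10.05 · 1.2806) ≈ 0.19487
Gain = 20 log₁₀(0.19487) ≈ -14.21 dB
∠G = (4.57°) − (84.29° + 38.66°) = -118.38°

At ω = 3543 rad/s:
zero (1 + j3543·0.001) = 1 + j3.543 → |·| ≈ 3.6814, ∠ ≈ 74.24°
pole (1 + j3543·0.125) = 1 + j442.875 → |·| ≈ 442.88, ∠ ≈ 89.87°
pole (1 + j3543·0.01) = 1 + j35.43 → |·| ≈ 35.444, ∠ ≈ 88.38°
|G| = 2.5 · 3.6814 / (442.88 · 35.444) ≈ 0.00058631
Gain = 20 log₁₀(0.00058631) ≈ -64.64 dB
∠G = (74.24°) − (89.87° + 88.38°) = -104.01°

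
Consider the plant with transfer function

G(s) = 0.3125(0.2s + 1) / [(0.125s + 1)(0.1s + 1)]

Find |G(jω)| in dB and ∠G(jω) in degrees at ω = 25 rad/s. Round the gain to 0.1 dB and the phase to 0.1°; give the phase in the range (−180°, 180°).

At ω = 25 rad/s:
zero (1 + j25·0.2) = 1 + j5 → |·| ≈ 5.099, ∠ ≈ 78.69°
pole (1 + j25·0.125) = 1 + j3.125 → |·| ≈ 3.2811, ∠ ≈ 72.26°
pole (1 + j25·0.1) = 1 + j2.5 → |·| ≈ 2.6926, ∠ ≈ 68.20°
|G| = 0.3125 · 5.099 / (3.2811 · 2.6926) ≈ 0.18036
Gain = 20 log₁₀(0.18036) ≈ -14.88 dB
∠G = (78.69°) − (72.26° + 68.20°) = -61.77°

-14.9 dB, -61.8°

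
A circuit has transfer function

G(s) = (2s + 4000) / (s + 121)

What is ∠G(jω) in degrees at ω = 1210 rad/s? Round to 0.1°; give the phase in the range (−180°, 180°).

Substitute s = j1210:
Numerator: 2(j1210) + 4000 = 4000 + j2420
Denominator: (j1210) + 121 = 121 + j1210
|N| = √(4000² + 2420²) ≈ 4675.1, ∠N ≈ 31.17°
|D| = √(121² + 1210²) ≈ 1216, ∠D ≈ 84.29°
∠G = 31.17° − 84.29° = -53.12°

-53.1°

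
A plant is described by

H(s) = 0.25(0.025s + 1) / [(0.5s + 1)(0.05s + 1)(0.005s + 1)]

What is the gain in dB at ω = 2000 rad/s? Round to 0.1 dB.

At ω = 2000 rad/s:
zero (1 + j2000·0.025) = 1 + j50 → |·| ≈ 50.01, ∠ ≈ 88.85°
pole (1 + j2000·0.5) = 1 + j1000 → |·| ≈ 1000, ∠ ≈ 89.94°
pole (1 + j2000·0.05) = 1 + j100 → |·| ≈ 100, ∠ ≈ 89.43°
pole (1 + j2000·0.005) = 1 + j10 → |·| ≈ 10.05, ∠ ≈ 84.29°
|H| = 0.25 · 50.01 / (1000 · 100 · 10.05) ≈ 1.244e-05
Gain = 20 log₁₀(1.244e-05) ≈ -98.10 dB

-98.1 dB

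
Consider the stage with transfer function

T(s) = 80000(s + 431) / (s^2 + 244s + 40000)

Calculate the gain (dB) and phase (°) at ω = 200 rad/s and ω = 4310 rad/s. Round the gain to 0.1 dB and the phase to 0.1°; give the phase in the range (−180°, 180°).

At s = jω = j200:
zero (s+431): 431 + j200 → |·| = √(431²+200²) = √225761 ≈ 475.14, ∠ = arctan(200/431) ≈ 24.89°
quadratic: (j200)² + 244·j200 + 40000 = 0 + j48800 → |·| ≈ 48800, ∠ ≈ 90.00°
|T| = 80000 · 475.14 / 48800 ≈ 778.92
Gain = 20 log₁₀(778.92) ≈ 57.83 dB
∠T = 24.89° − 90.00° = -65.11°

At s = jω = j4310:
zero (s+431): 431 + j4310 → |·| = √(431²+4310²) = √18761861 ≈ 4331.5, ∠ = arctan(4310/431) ≈ 84.29°
quadratic: (j4310)² + 244·j4310 + 40000 = -18536100 + j1051640 → |·| ≈ 1.8566e+07, ∠ ≈ 176.75°
|T| = 80000 · 4331.5 / 1.8566e+07 ≈ 18.664
Gain = 20 log₁₀(18.664) ≈ 25.42 dB
∠T = 84.29° − 176.75° = -92.46°

ω = 200: 57.8 dB, -65.1°; ω = 4310: 25.4 dB, -92.5°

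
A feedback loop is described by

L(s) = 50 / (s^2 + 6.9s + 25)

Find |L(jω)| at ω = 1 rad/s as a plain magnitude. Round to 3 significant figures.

At s = jω = j1:
quadratic: (j1)² + 6.9·j1 + 25 = 24 + j6.9 → |·| ≈ 24.972, ∠ ≈ 16.04°
|L| = 50 / 24.972 ≈ 2.0022

2.00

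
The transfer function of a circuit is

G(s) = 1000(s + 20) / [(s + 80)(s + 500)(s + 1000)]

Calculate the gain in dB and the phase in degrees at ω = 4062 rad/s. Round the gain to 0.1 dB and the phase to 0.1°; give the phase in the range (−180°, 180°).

-84.7 dB, -158.3°

At s = jω = j4062:
zero (s+20): 20 + j4062 → |·| = √(20²+4062²) = √16500244 ≈ 4062, ∠ = arctan(4062/20) ≈ 89.72°
pole (s+80): 80 + j4062 → |·| = √(80²+4062²) = √16506244 ≈ 4062.8, ∠ = arctan(4062/80) ≈ 88.87°
pole (s+500): 500 + j4062 → |·| = √(500²+4062²) = √16749844 ≈ 4092.7, ∠ = arctan(4062/500) ≈ 82.98°
pole (s+1000): 1000 + j4062 → |·| = √(1000²+4062²) = √17499844 ≈ 4183.3, ∠ = arctan(4062/1000) ≈ 76.17°
|G| = 1000 · 4062 / 6.9559e+10 ≈ 5.8396e-05
Gain = 20 log₁₀(5.8396e-05) ≈ -84.67 dB
∠G = 89.72° − 248.02° = -158.30°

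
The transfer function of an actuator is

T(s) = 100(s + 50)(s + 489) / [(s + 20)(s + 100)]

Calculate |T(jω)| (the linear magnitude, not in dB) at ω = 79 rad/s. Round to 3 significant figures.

At s = jω = j79:
zero (s+50): 50 + j79 → |·| = √(50²+79²) = √8741 ≈ 93.493, ∠ = arctan(79/50) ≈ 57.67°
zero (s+489): 489 + j79 → |·| = √(489²+79²) = √245362 ≈ 495.34, ∠ = arctan(79/489) ≈ 9.18°
pole (s+20): 20 + j79 → |·| = √(20²+79²) = √6641 ≈ 81.492, ∠ = arctan(79/20) ≈ 75.79°
pole (s+100): 100 + j79 → |·| = √(100²+79²) = √16241 ≈ 127.44, ∠ = arctan(79/100) ≈ 38.31°
|T| = 100 · 46311 / 10385 ≈ 445.94

446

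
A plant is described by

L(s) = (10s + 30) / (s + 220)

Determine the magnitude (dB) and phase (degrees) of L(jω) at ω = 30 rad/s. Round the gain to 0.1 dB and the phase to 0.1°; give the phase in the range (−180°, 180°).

Substitute s = j30:
Numerator: 10(j30) + 30 = 30 + j300
Denominator: (j30) + 220 = 220 + j30
|N| = √(30² + 300²) ≈ 301.5, ∠N ≈ 84.29°
|D| = √(220² + 30²) ≈ 222.04, ∠D ≈ 7.77°
|L| = 301.5 / 222.04 ≈ 1.3579
Gain = 20 log₁₀(1.3579) ≈ 2.66 dB
∠L = 84.29° − 7.77° = 76.52°

2.7 dB, 76.5°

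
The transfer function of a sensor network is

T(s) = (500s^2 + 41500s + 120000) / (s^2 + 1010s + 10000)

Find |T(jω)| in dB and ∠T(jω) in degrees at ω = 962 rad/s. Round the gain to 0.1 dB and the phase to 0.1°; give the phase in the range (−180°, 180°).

50.8 dB, 41.8°

Substitute s = j962:
Numerator: 500(j962)^2 + 41500(j962) + 120000 = -462602000 + j39923000
Denominator: (j962)^2 + 1010(j962) + 10000 = -915444 + j971620
|N| = √(462602000² + 39923000²) ≈ 4.6432e+08, ∠N ≈ 175.07°
|D| = √(915444² + 971620²) ≈ 1.3349e+06, ∠D ≈ 133.29°
|T| = 4.6432e+08 / 1.3349e+06 ≈ 347.83
Gain = 20 log₁₀(347.83) ≈ 50.83 dB
∠T = 175.07° − 133.29° = 41.78°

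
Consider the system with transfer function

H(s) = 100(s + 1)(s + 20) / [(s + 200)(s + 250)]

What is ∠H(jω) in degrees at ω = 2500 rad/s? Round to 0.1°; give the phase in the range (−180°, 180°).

At s = jω = j2500:
zero (s+1): 1 + j2500 → |·| = √(1²+2500²) = √6250001 ≈ 2500, ∠ = arctan(2500/1) ≈ 89.98°
zero (s+20): 20 + j2500 → |·| = √(20²+2500²) = √6250400 ≈ 2500.1, ∠ = arctan(2500/20) ≈ 89.54°
pole (s+200): 200 + j2500 → |·| = √(200²+2500²) = √6290000 ≈ 2508, ∠ = arctan(2500/200) ≈ 85.43°
pole (s+250): 250 + j2500 → |·| = √(250²+2500²) = √6312500 ≈ 2512.5, ∠ = arctan(2500/250) ≈ 84.29°
∠H = 179.52° − 169.72° = 9.80°

9.8°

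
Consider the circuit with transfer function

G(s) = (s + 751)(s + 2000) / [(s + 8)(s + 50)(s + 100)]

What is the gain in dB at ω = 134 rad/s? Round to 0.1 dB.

At s = jω = j134:
zero (s+751): 751 + j134 → |·| = √(751²+134²) = √581957 ≈ 762.86, ∠ = arctan(134/751) ≈ 10.12°
zero (s+2000): 2000 + j134 → |·| = √(2000²+134²) = √4017956 ≈ 2004.5, ∠ = arctan(134/2000) ≈ 3.83°
pole (s+8): 8 + j134 → |·| = √(8²+134²) = √18020 ≈ 134.24, ∠ = arctan(134/8) ≈ 86.58°
pole (s+50): 50 + j134 → |·| = √(50²+134²) = √20456 ≈ 143.02, ∠ = arctan(134/50) ≈ 69.54°
pole (s+100): 100 + j134 → |·| = √(100²+134²) = √27956 ≈ 167.2, ∠ = arctan(134/100) ≈ 53.27°
|G| = 1 · 1.5292e+06 / 3.2101e+06 ≈ 0.47637
Gain = 20 log₁₀(0.47637) ≈ -6.44 dB

-6.4 dB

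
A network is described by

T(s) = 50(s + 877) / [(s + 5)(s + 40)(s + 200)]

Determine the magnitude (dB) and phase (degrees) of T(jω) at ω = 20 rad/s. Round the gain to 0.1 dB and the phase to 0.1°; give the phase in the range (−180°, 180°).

At s = jω = j20:
zero (s+877): 877 + j20 → |·| = √(877²+20²) = √769529 ≈ 877.23, ∠ = arctan(20/877) ≈ 1.31°
pole (s+5): 5 + j20 → |·| = √(5²+20²) = √425 ≈ 20.616, ∠ = arctan(20/5) ≈ 75.96°
pole (s+40): 40 + j20 → |·| = √(40²+20²) = √2000 ≈ 44.721, ∠ = arctan(20/40) ≈ 26.57°
pole (s+200): 200 + j20 → |·| = √(200²+20²) = √40400 ≈ 201, ∠ = arctan(20/200) ≈ 5.71°
|T| = 50 · 877.23 / 1.8532e+05 ≈ 0.23668
Gain = 20 log₁₀(0.23668) ≈ -12.52 dB
∠T = 1.31° − 108.24° = -106.93°

-12.5 dB, -106.9°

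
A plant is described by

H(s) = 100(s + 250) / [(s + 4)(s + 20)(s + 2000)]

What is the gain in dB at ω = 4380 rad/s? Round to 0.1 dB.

At s = jω = j4380:
zero (s+250): 250 + j4380 → |·| = √(250²+4380²) = √19246900 ≈ 4387.1, ∠ = arctan(4380/250) ≈ 86.73°
pole (s+4): 4 + j4380 → |·| = √(4²+4380²) = √19184416 ≈ 4380, ∠ = arctan(4380/4) ≈ 89.95°
pole (s+20): 20 + j4380 → |·| = √(20²+4380²) = √19184800 ≈ 4380, ∠ = arctan(4380/20) ≈ 89.74°
pole (s+2000): 2000 + j4380 → |·| = √(2000²+4380²) = √23184400 ≈ 4815, ∠ = arctan(4380/2000) ≈ 65.46°
|H| = 100 · 4387.1 / 9.2373e+10 ≈ 4.7493e-06
Gain = 20 log₁₀(4.7493e-06) ≈ -106.47 dB

-106.5 dB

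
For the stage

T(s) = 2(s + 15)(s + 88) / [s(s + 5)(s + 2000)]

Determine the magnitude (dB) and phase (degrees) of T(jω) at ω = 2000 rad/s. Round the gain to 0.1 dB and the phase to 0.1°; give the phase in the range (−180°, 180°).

At s = jω = j2000:
zero (s+15): 15 + j2000 → |·| = √(15²+2000²) = √4000225 ≈ 2000.1, ∠ = arctan(2000/15) ≈ 89.57°
zero (s+88): 88 + j2000 → |·| = √(88²+2000²) = √4007744 ≈ 2001.9, ∠ = arctan(2000/88) ≈ 87.48°
pole (s+5): 5 + j2000 → |·| = √(5²+2000²) = √4000025 ≈ 2000, ∠ = arctan(2000/5) ≈ 89.86°
pole (s+2000): 2000 + j2000 → |·| = √(2000²+2000²) = √8000000 ≈ 2828.4, ∠ = arctan(2000/2000) ≈ 45.00°
pole at origin: |s| = 2000, ∠ = 90.00° (in denominator)
|T| = 2 · 4.004e+06 / 1.1314e+10 ≈ 0.0007078
Gain = 20 log₁₀(0.0007078) ≈ -63.00 dB
∠T = 177.05° − 224.86° = -47.81°

-63.0 dB, -47.8°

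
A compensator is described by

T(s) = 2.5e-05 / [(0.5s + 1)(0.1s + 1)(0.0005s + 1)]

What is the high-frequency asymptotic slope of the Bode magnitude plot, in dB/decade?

-60 dB/decade

Each pole contributes −20 dB/decade at high frequency; each zero contributes +20 dB/decade.
Net: 0 zero(s) − 3 pole(s) → -60 dB/decade.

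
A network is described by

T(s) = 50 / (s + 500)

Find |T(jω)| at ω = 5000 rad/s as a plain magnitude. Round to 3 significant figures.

0.00995

Substitute s = j5000:
Numerator: 50 = 50 + j0
Denominator: (j5000) + 500 = 500 + j5000
|N| = √(50² + 0²) ≈ 50, ∠N ≈ 0.00°
|D| = √(500² + 5000²) ≈ 5024.9, ∠D ≈ 84.29°
|T| = 50 / 5024.9 ≈ 0.0099504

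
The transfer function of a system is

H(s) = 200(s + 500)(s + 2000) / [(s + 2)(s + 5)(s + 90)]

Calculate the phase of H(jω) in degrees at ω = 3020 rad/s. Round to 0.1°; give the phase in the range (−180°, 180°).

-131.1°

At s = jω = j3020:
zero (s+500): 500 + j3020 → |·| = √(500²+3020²) = √9370400 ≈ 3061.1, ∠ = arctan(3020/500) ≈ 80.60°
zero (s+2000): 2000 + j3020 → |·| = √(2000²+3020²) = √13120400 ≈ 3622.2, ∠ = arctan(3020/2000) ≈ 56.49°
pole (s+2): 2 + j3020 → |·| = √(2²+3020²) = √9120404 ≈ 3020, ∠ = arctan(3020/2) ≈ 89.96°
pole (s+5): 5 + j3020 → |·| = √(5²+3020²) = √9120425 ≈ 3020, ∠ = arctan(3020/5) ≈ 89.91°
pole (s+90): 90 + j3020 → |·| = √(90²+3020²) = √9128500 ≈ 3021.3, ∠ = arctan(3020/90) ≈ 88.29°
∠H = 137.09° − 268.16° = -131.07°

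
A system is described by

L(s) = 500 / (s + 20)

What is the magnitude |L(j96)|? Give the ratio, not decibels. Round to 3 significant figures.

At s = jω = j96:
pole (s+20): 20 + j96 → |·| = √(20²+96²) = √9616 ≈ 98.061, ∠ = arctan(96/20) ≈ 78.23°
|L| = 500 / 98.061 ≈ 5.0989

5.10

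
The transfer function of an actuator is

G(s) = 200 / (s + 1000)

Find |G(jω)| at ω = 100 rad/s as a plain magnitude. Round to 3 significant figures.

At s = jω = j100:
pole (s+1000): 1000 + j100 → |·| = √(1000²+100²) = √1010000 ≈ 1005, ∠ = arctan(100/1000) ≈ 5.71°
|G| = 200 / 1005 ≈ 0.199

0.199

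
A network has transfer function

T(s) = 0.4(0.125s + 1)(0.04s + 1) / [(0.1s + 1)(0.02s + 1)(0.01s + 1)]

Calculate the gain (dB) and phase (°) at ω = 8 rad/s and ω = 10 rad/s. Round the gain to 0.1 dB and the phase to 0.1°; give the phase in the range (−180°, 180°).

At ω = 8 rad/s:
zero (1 + j8·0.125) = 1 + j1 → |·| ≈ 1.4142, ∠ ≈ 45.00°
zero (1 + j8·0.04) = 1 + j0.32 → |·| ≈ 1.05, ∠ ≈ 17.74°
pole (1 + j8·0.1) = 1 + j0.8 → |·| ≈ 1.2806, ∠ ≈ 38.66°
pole (1 + j8·0.02) = 1 + j0.16 → |·| ≈ 1.0127, ∠ ≈ 9.09°
pole (1 + j8·0.01) = 1 + j0.08 → |·| ≈ 1.0032, ∠ ≈ 4.57°
|T| = 0.4 · 1.4142 · 1.05 / (1.2806 · 1.0127 · 1.0032) ≈ 0.45654
Gain = 20 log₁₀(0.45654) ≈ -6.81 dB
∠T = (45.00° + 17.74°) − (38.66° + 9.09° + 4.57°) = 10.42°

At ω = 10 rad/s:
zero (1 + j10·0.125) = 1 + j1.25 → |·| ≈ 1.6008, ∠ ≈ 51.34°
zero (1 + j10·0.04) = 1 + j0.4 → |·| ≈ 1.077, ∠ ≈ 21.80°
pole (1 + j10·0.1) = 1 + j1 → |·| ≈ 1.4142, ∠ ≈ 45.00°
pole (1 + j10·0.02) = 1 + j0.2 → |·| ≈ 1.0198, ∠ ≈ 11.31°
pole (1 + j10·0.01) = 1 + j0.1 → |·| ≈ 1.005, ∠ ≈ 5.71°
|T| = 0.4 · 1.6008 · 1.077 / (1.4142 · 1.0198 · 1.005) ≈ 0.4758
Gain = 20 log₁₀(0.4758) ≈ -6.45 dB
∠T = (51.34° + 21.80°) − (45.00° + 11.31° + 5.71°) = 11.12°

ω = 8: -6.8 dB, 10.4°; ω = 10: -6.5 dB, 11.1°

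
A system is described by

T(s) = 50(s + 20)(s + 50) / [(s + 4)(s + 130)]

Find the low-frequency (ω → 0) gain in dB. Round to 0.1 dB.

39.7 dB

T(0) = 50·20·50 / (4·130) ≈ 96.154
20 log₁₀(96.154) ≈ 39.66 dB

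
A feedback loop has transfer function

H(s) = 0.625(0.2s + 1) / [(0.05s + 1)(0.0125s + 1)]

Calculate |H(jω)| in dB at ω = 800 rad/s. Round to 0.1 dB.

At ω = 800 rad/s:
zero (1 + j800·0.2) = 1 + j160 → |·| ≈ 160, ∠ ≈ 89.64°
pole (1 + j800·0.05) = 1 + j40 → |·| ≈ 40.012, ∠ ≈ 88.57°
pole (1 + j800·0.0125) = 1 + j10 → |·| ≈ 10.05, ∠ ≈ 84.29°
|H| = 0.625 · 160 / (40.012 · 10.05) ≈ 0.24868
Gain = 20 log₁₀(0.24868) ≈ -12.09 dB

-12.1 dB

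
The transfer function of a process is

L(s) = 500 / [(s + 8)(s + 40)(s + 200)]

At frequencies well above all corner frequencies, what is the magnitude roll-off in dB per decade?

Each pole contributes −20 dB/decade at high frequency; each zero contributes +20 dB/decade.
Net: 0 zero(s) − 3 pole(s) → -60 dB/decade.

-60 dB/decade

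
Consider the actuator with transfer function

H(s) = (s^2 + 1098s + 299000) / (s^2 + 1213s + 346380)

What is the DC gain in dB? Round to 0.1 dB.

H(0) = 299000 / 346380 ≈ 0.86321
20 log₁₀(0.86321) ≈ -1.28 dB

-1.3 dB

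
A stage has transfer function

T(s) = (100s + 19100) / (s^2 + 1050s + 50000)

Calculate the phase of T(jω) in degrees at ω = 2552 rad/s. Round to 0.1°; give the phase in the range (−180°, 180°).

-71.8°

Substitute s = j2552:
Numerator: 100(j2552) + 19100 = 19100 + j255200
Denominator: (j2552)^2 + 1050(j2552) + 50000 = -6462704 + j2679600
|N| = √(19100² + 255200²) ≈ 2.5591e+05, ∠N ≈ 85.72°
|D| = √(6462704² + 2679600²) ≈ 6.9962e+06, ∠D ≈ 157.48°
∠T = 85.72° − 157.48° = -71.76°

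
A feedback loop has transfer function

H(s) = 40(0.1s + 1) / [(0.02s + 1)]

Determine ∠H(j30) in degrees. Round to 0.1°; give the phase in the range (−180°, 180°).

At ω = 30 rad/s:
zero (1 + j30·0.1) = 1 + j3 → |·| ≈ 3.1623, ∠ ≈ 71.57°
pole (1 + j30·0.02) = 1 + j0.6 → |·| ≈ 1.1662, ∠ ≈ 30.96°
∠H = (71.57°) − (30.96°) = 40.61°

40.6°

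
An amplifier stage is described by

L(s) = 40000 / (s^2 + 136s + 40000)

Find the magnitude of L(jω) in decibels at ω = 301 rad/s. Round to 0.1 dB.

-4.2 dB

At s = jω = j301:
quadratic: (j301)² + 136·j301 + 40000 = -50601 + j40936 → |·| ≈ 65086, ∠ ≈ 141.03°
|L| = 40000 / 65086 ≈ 0.61457
Gain = 20 log₁₀(0.61457) ≈ -4.23 dB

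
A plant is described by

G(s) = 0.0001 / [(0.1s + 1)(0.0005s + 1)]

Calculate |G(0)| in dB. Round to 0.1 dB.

G(0) = 0.0001 · 1 / 1 = 0.0001
20 log₁₀(0.0001) ≈ -80.00 dB

-80.0 dB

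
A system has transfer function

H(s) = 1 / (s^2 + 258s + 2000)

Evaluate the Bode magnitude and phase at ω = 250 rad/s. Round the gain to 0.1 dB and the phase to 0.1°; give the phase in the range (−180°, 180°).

Substitute s = j250:
Numerator: 1 = 1 + j0
Denominator: (j250)^2 + 258(j250) + 2000 = -60500 + j64500
|N| = √(1² + 0²) ≈ 1, ∠N ≈ 0.00°
|D| = √(60500² + 64500²) ≈ 88434, ∠D ≈ 133.17°
|H| = 1 / 88434 ≈ 1.1308e-05
Gain = 20 log₁₀(1.1308e-05) ≈ -98.93 dB
∠H = 0.00° − 133.17° = -133.17°

-98.9 dB, -133.2°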